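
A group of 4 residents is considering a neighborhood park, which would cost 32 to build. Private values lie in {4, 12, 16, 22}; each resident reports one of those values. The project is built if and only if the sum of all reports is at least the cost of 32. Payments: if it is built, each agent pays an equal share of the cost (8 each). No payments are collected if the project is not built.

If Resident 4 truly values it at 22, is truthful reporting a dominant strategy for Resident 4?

Check each profile of the others' reports and compare truth against every alternative report.
Others report (4, 4, 4): truth gives 14, best alternative gives 0.
Others report (4, 4, 12): truth gives 14, best alternative gives 14.
Others report (4, 4, 16): truth gives 14, best alternative gives 14.
Others report (4, 4, 22): truth gives 14, best alternative gives 14.
Others report (4, 12, 4): truth gives 14, best alternative gives 14.
Others report (4, 12, 12): truth gives 14, best alternative gives 14.
(Remaining 58 profiles checked similarly; truth is weakly best in each.)
In every case the truthful report is at least as good as any alternative, so it is a dominant strategy.

Yes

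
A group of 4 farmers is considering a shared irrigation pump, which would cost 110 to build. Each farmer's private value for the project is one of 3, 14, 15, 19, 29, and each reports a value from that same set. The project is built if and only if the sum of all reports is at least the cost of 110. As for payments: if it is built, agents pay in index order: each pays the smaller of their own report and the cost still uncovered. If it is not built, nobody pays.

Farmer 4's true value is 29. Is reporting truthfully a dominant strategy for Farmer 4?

Yes

Check each profile of the others' reports and compare truth against every alternative report.
Others report (29, 29, 29): truth gives 6, best alternative gives 0.
Others report (3, 3, 3): truth gives 0, best alternative gives 0.
Others report (3, 3, 14): truth gives 0, best alternative gives 0.
Others report (3, 3, 15): truth gives 0, best alternative gives 0.
Others report (3, 3, 19): truth gives 0, best alternative gives 0.
Others report (3, 3, 29): truth gives 0, best alternative gives 0.
(Remaining 119 profiles checked similarly; truth is weakly best in each.)
In every case the truthful report is at least as good as any alternative, so it is a dominant strategy.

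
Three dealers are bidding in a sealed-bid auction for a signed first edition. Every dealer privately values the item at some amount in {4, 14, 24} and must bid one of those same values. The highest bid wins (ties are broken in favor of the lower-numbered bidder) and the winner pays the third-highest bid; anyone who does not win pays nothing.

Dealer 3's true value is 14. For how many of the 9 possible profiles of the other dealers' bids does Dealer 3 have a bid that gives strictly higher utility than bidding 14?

Others bid (4, 14): truth gives 0; bid 24 gives 10 > 0. Violating.
Others bid (14, 4): truth gives 0; bid 24 gives 10 > 0. Violating.
Others bid (4, 4): truth gives 10; no alternative beats it.
Others bid (4, 24): truth gives 0; no alternative beats it.
(Checking all 9 profiles: 2 have a profitable deviation, 7 do not.)

2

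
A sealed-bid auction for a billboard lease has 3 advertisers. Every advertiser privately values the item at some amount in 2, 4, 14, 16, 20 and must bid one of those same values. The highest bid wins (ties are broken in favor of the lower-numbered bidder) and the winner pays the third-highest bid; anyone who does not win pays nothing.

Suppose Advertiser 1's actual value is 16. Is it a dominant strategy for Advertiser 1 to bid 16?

No

Consider the case where Advertiser 2 bids 2 and Advertiser 3 bids 20.
Truthful bid 16: loses, pays 0, utility 0.
Bid 20 instead: wins, pays 2, utility 16 - 2 = 14.
Since 14 > 0, bidding 20 is strictly better here, so truthful bidding is not dominant.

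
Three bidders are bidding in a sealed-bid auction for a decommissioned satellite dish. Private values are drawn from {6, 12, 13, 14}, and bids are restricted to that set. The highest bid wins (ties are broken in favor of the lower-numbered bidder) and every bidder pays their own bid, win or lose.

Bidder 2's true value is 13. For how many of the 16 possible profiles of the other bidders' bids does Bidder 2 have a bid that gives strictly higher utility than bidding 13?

Others bid (6, 6): truth gives 0; bid 12 gives 1 > 0. Violating.
Others bid (6, 12): truth gives 0; bid 12 gives 1 > 0. Violating.
Others bid (6, 14): truth gives -13; bid 14 gives -1 > -13. Violating.
Others bid (12, 14): truth gives -13; bid 14 gives -1 > -13. Violating.
Others bid (6, 13): truth gives 0; no alternative beats it.
Others bid (12, 6): truth gives 0; no alternative beats it.
(Checking all 16 profiles: 12 have a profitable deviation, 4 do not.)

12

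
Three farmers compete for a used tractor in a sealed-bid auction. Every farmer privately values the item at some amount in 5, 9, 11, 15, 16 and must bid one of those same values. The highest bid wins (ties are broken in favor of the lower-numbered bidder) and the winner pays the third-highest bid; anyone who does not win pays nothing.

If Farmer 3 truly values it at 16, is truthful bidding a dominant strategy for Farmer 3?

Check each profile of the others' bids and compare truth against every alternative bid.
Others bid (5, 15): truth gives 11, best alternative gives 0.
Others bid (15, 5): truth gives 11, best alternative gives 0.
Others bid (9, 15): truth gives 7, best alternative gives 0.
Others bid (15, 9): truth gives 7, best alternative gives 0.
Others bid (11, 15): truth gives 5, best alternative gives 0.
Others bid (15, 11): truth gives 5, best alternative gives 0.
(Remaining 19 profiles checked similarly; truth is weakly best in each.)
In every case the truthful bid is at least as good as any alternative, so it is a dominant strategy.

Yes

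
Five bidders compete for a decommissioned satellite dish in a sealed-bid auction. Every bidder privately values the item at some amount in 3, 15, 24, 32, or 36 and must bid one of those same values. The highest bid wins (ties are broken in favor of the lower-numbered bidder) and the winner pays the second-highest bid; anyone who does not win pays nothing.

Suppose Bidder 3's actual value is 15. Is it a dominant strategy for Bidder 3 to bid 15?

Yes

Check each profile of the others' bids and compare truth against every alternative bid.
Others bid (3, 3, 3, 3): truth gives 12, best alternative gives 12.
Others bid (3, 3, 3, 15): truth gives 0, best alternative gives 0.
Others bid (3, 3, 3, 24): truth gives 0, best alternative gives 0.
Others bid (3, 3, 3, 32): truth gives 0, best alternative gives 0.
Others bid (3, 3, 3, 36): truth gives 0, best alternative gives 0.
Others bid (3, 3, 15, 3): truth gives 0, best alternative gives 0.
(Remaining 619 profiles checked similarly; truth is weakly best in each.)
In every case the truthful bid is at least as good as any alternative, so it is a dominant strategy.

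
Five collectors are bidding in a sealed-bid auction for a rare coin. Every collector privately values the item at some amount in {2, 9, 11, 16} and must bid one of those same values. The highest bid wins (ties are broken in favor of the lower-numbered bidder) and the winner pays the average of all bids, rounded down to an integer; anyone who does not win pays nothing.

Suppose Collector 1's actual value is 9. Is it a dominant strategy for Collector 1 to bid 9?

Consider the case where Collector 2 bids 2, Collector 3 bids 2, Collector 4 bids 2 and Collector 5 bids 2.
Truthful bid 9: wins, pays 3, utility 9 - 3 = 6.
Bid 2 instead: wins, pays 2, utility 9 - 2 = 7.
Since 7 > 6, bidding 2 is strictly better here, so truthful bidding is not dominant.

No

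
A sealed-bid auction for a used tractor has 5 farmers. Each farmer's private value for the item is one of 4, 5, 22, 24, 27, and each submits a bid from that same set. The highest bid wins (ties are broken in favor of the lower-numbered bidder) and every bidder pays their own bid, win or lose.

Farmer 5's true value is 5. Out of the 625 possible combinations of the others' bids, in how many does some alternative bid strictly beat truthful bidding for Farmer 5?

624

Others bid (4, 4, 4, 5): truth gives -5; bid 4 gives -4 > -5. Violating.
Others bid (4, 4, 4, 22): truth gives -5; bid 4 gives -4 > -5. Violating.
Others bid (4, 4, 4, 24): truth gives -5; bid 4 gives -4 > -5. Violating.
Others bid (4, 4, 4, 27): truth gives -5; bid 4 gives -4 > -5. Violating.
Others bid (4, 4, 4, 4): truth gives 0; no alternative beats it.
(Checking all 625 profiles: 624 have a profitable deviation, 1 does not.)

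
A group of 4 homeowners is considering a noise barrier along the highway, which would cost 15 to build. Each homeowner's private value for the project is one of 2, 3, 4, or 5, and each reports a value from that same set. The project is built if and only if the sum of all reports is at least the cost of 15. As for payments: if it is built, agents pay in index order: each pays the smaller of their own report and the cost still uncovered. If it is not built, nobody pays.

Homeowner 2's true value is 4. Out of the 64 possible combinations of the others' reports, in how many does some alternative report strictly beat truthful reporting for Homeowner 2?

20

Others report (2, 5, 5): truth gives 0; report 3 gives 1 > 0. Violating.
Others report (3, 4, 5): truth gives 0; report 3 gives 1 > 0. Violating.
Others report (3, 5, 4): truth gives 0; report 3 gives 1 > 0. Violating.
Others report (3, 5, 5): truth gives 0; report 2 gives 2 > 0. Violating.
Others report (2, 2, 2): truth gives 0; no alternative beats it.
Others report (2, 2, 3): truth gives 0; no alternative beats it.
(Checking all 64 profiles: 20 have a profitable deviation, 44 do not.)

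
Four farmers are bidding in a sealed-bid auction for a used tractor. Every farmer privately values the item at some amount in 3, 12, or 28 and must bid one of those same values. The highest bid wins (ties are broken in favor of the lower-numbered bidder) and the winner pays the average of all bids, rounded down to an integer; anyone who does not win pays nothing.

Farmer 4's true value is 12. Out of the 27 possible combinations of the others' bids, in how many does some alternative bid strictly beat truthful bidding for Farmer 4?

3

Others bid (3, 3, 12): truth gives 0; bid 28 gives 1 > 0. Violating.
Others bid (3, 12, 3): truth gives 0; bid 28 gives 1 > 0. Violating.
Others bid (12, 3, 3): truth gives 0; bid 28 gives 1 > 0. Violating.
Others bid (3, 3, 3): truth gives 7; no alternative beats it.
Others bid (3, 3, 28): truth gives 0; no alternative beats it.
(Checking all 27 profiles: 3 have a profitable deviation, 24 do not.)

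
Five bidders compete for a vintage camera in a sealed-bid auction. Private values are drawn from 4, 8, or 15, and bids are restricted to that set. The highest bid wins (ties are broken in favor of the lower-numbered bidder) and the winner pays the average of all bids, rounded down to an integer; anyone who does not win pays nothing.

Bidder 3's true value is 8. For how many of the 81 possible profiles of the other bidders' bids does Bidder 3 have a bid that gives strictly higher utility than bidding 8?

7

Others bid (4, 8, 4, 4): truth gives 0; bid 15 gives 1 > 0. Violating.
Others bid (4, 8, 4, 8): truth gives 0; bid 15 gives 1 > 0. Violating.
Others bid (4, 8, 8, 4): truth gives 0; bid 15 gives 1 > 0. Violating.
Others bid (8, 4, 4, 4): truth gives 0; bid 15 gives 1 > 0. Violating.
Others bid (4, 4, 4, 4): truth gives 4; no alternative beats it.
Others bid (4, 4, 4, 8): truth gives 3; no alternative beats it.
(Checking all 81 profiles: 7 have a profitable deviation, 74 do not.)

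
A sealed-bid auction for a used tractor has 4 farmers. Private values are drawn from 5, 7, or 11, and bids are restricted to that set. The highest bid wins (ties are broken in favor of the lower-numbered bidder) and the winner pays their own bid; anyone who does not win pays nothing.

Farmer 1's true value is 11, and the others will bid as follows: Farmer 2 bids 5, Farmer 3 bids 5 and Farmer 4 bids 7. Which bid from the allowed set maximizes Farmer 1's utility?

7

Bid 5: loses, pays 0, utility 0.
Bid 7: wins, pays 7, utility 11 - 7 = 4.
Bid 11: wins, pays 11, utility 11 - 11 = 0.
The best choice is 7 with utility 4.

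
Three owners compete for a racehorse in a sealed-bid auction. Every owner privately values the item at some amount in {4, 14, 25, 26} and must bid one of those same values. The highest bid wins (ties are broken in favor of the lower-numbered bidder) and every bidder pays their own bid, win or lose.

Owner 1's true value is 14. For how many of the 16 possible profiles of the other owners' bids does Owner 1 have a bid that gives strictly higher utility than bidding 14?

13

Others bid (4, 4): truth gives 0; bid 4 gives 10 > 0. Violating.
Others bid (4, 25): truth gives -14; bid 4 gives -4 > -14. Violating.
Others bid (4, 26): truth gives -14; bid 4 gives -4 > -14. Violating.
Others bid (14, 25): truth gives -14; bid 4 gives -4 > -14. Violating.
Others bid (4, 14): truth gives 0; no alternative beats it.
Others bid (14, 4): truth gives 0; no alternative beats it.
(Checking all 16 profiles: 13 have a profitable deviation, 3 do not.)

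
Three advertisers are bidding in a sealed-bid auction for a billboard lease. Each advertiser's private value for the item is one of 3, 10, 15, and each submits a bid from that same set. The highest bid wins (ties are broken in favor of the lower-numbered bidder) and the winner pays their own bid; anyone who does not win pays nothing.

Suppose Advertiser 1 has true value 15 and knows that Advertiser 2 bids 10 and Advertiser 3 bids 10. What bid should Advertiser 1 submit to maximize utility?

Bid 3: loses, pays 0, utility 0.
Bid 10: wins, pays 10, utility 15 - 10 = 5.
Bid 15: wins, pays 15, utility 15 - 15 = 0.
The best choice is 10 with utility 5.

10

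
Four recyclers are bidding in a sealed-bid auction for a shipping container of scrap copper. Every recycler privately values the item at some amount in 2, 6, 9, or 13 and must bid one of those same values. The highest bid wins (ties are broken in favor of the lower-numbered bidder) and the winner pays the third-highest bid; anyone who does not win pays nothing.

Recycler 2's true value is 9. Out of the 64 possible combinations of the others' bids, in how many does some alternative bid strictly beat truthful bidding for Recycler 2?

12

Others bid (2, 2, 13): truth gives 0; bid 13 gives 7 > 0. Violating.
Others bid (2, 6, 13): truth gives 0; bid 13 gives 3 > 0. Violating.
Others bid (2, 13, 2): truth gives 0; bid 13 gives 7 > 0. Violating.
Others bid (2, 13, 6): truth gives 0; bid 13 gives 3 > 0. Violating.
Others bid (2, 2, 2): truth gives 7; no alternative beats it.
Others bid (2, 2, 6): truth gives 7; no alternative beats it.
(Checking all 64 profiles: 12 have a profitable deviation, 52 do not.)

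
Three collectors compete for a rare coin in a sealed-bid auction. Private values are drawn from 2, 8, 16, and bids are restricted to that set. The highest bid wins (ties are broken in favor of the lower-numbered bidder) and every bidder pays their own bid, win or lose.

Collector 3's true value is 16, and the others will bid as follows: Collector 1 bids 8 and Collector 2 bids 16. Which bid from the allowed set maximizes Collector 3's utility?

2

Bid 2: loses but pays 2, utility -2.
Bid 8: loses but pays 8, utility -8.
Bid 16: loses but pays 16, utility -16.
The best choice is 2 with utility -2.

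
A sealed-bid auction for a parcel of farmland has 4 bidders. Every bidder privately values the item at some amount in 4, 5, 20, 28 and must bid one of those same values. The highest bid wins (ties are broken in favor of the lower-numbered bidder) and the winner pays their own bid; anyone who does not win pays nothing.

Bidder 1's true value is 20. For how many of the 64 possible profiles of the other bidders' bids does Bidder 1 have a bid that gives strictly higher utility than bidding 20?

8

Others bid (4, 4, 4): truth gives 0; bid 4 gives 16 > 0. Violating.
Others bid (4, 4, 5): truth gives 0; bid 5 gives 15 > 0. Violating.
Others bid (4, 5, 4): truth gives 0; bid 5 gives 15 > 0. Violating.
Others bid (4, 5, 5): truth gives 0; bid 5 gives 15 > 0. Violating.
Others bid (4, 4, 20): truth gives 0; no alternative beats it.
Others bid (4, 4, 28): truth gives 0; no alternative beats it.
(Checking all 64 profiles: 8 have a profitable deviation, 56 do not.)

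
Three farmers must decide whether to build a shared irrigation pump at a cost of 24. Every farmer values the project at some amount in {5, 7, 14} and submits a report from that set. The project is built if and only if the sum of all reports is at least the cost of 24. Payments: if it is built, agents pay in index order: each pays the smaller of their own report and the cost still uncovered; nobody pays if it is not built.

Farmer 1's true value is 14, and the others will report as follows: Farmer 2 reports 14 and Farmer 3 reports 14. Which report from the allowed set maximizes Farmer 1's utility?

Report 5: project built, pays 5, utility 14 - 5 = 9.
Report 7: project built, pays 7, utility 14 - 7 = 7.
Report 14: project built, pays 14, utility 14 - 14 = 0.
The best choice is 5 with utility 9.

5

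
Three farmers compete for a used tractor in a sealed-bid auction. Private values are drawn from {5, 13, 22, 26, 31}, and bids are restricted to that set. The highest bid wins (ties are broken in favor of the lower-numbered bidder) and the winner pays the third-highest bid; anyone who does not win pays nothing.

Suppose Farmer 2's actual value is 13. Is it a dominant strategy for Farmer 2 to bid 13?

No

Consider the case where Farmer 1 bids 5 and Farmer 3 bids 22.
Truthful bid 13: loses, pays 0, utility 0.
Bid 22 instead: wins, pays 5, utility 13 - 5 = 8.
Since 8 > 0, bidding 22 is strictly better here, so truthful bidding is not dominant.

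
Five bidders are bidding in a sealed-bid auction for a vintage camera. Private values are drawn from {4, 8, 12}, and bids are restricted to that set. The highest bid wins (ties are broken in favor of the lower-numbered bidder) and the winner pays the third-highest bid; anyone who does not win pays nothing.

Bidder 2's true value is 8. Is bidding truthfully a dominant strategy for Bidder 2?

Consider the case where Bidder 1 bids 4, Bidder 3 bids 4, Bidder 4 bids 4 and Bidder 5 bids 12.
Truthful bid 8: loses, pays 0, utility 0.
Bid 12 instead: wins, pays 4, utility 8 - 4 = 4.
Since 4 > 0, bidding 12 is strictly better here, so truthful bidding is not dominant.

No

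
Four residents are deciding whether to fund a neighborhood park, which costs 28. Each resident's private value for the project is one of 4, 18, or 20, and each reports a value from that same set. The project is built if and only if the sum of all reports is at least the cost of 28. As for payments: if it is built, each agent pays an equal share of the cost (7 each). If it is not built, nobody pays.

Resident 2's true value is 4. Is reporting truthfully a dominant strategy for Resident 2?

Yes

Check each profile of the others' reports and compare truth against every alternative report.
Others report (4, 4, 4): truth gives 0, best alternative gives -3.
Others report (4, 4, 18): truth gives -3, best alternative gives -3.
Others report (4, 4, 20): truth gives -3, best alternative gives -3.
Others report (4, 18, 4): truth gives -3, best alternative gives -3.
Others report (4, 18, 18): truth gives -3, best alternative gives -3.
Others report (4, 18, 20): truth gives -3, best alternative gives -3.
(Remaining 21 profiles checked similarly; truth is weakly best in each.)
In every case the truthful report is at least as good as any alternative, so it is a dominant strategy.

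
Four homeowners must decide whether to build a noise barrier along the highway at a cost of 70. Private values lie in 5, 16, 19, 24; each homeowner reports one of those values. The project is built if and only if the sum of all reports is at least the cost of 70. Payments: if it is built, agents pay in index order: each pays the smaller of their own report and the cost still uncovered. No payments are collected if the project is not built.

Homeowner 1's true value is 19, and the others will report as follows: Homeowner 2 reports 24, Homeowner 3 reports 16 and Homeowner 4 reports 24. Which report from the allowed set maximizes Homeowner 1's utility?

16

Report 5: project not built, utility 0.
Report 16: project built, pays 16, utility 19 - 16 = 3.
Report 19: project built, pays 19, utility 19 - 19 = 0.
Report 24: project built, pays 24, utility 19 - 24 = -5.
The best choice is 16 with utility 3.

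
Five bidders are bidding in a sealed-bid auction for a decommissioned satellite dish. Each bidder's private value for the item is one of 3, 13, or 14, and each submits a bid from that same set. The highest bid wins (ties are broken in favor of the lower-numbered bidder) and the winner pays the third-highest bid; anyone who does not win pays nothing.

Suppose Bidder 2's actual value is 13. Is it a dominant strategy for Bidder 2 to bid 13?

No

Consider the case where Bidder 1 bids 3, Bidder 3 bids 3, Bidder 4 bids 3 and Bidder 5 bids 14.
Truthful bid 13: loses, pays 0, utility 0.
Bid 14 instead: wins, pays 3, utility 13 - 3 = 10.
Since 10 > 0, bidding 14 is strictly better here, so truthful bidding is not dominant.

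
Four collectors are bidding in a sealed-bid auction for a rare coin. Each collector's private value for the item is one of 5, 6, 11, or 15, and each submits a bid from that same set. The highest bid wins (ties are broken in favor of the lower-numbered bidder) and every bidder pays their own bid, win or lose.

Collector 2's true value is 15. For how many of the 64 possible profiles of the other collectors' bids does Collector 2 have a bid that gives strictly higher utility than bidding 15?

34

Others bid (5, 5, 5): truth gives 0; bid 6 gives 9 > 0. Violating.
Others bid (5, 5, 6): truth gives 0; bid 6 gives 9 > 0. Violating.
Others bid (5, 5, 11): truth gives 0; bid 11 gives 4 > 0. Violating.
Others bid (5, 6, 5): truth gives 0; bid 6 gives 9 > 0. Violating.
Others bid (5, 5, 15): truth gives 0; no alternative beats it.
Others bid (5, 6, 15): truth gives 0; no alternative beats it.
(Checking all 64 profiles: 34 have a profitable deviation, 30 do not.)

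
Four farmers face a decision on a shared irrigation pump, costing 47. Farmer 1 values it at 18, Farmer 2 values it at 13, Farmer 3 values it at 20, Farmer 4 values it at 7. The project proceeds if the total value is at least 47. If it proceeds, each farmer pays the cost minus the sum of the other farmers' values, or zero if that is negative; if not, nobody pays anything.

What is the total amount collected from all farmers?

Total value 58 ≥ cost 47, so it is built.
Farmer 1: others sum to 40; max(0, 47 - 40) = 7.
Farmer 2: others sum to 45; max(0, 47 - 45) = 2.
Farmer 3: others sum to 38; max(0, 47 - 38) = 9.
Farmer 4: others sum to 51; max(0, 47 - 51) = 0.
Total collected = 7 + 2 + 9 + 0 = 18.

18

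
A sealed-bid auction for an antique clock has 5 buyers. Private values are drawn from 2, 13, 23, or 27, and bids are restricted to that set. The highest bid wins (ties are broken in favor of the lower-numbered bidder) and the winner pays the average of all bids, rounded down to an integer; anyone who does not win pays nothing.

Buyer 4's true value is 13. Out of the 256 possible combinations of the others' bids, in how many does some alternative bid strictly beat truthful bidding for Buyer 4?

Others bid (2, 2, 2, 23): truth gives 0; bid 23 gives 3 > 0. Violating.
Others bid (2, 2, 2, 27): truth gives 0; bid 27 gives 1 > 0. Violating.
Others bid (2, 2, 13, 2): truth gives 0; bid 23 gives 5 > 0. Violating.
Others bid (2, 2, 13, 13): truth gives 0; bid 23 gives 3 > 0. Violating.
Others bid (2, 2, 2, 2): truth gives 9; no alternative beats it.
Others bid (2, 2, 2, 13): truth gives 7; no alternative beats it.
(Checking all 256 profiles: 21 have a profitable deviation, 235 do not.)

21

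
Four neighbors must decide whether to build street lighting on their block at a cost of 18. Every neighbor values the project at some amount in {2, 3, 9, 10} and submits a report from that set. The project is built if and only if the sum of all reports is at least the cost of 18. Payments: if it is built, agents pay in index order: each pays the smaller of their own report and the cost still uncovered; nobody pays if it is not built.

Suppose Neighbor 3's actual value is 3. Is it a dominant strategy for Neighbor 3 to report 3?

No

Consider the case where Neighbor 1 reports 2, Neighbor 2 reports 9 and Neighbor 4 reports 9.
Truthful report 3: project built, pays 3, utility 3 - 3 = 0.
Report 2 instead: project built, pays 2, utility 3 - 2 = 1.
Since 1 > 0, reporting 2 is strictly better here, so truthful reporting is not dominant.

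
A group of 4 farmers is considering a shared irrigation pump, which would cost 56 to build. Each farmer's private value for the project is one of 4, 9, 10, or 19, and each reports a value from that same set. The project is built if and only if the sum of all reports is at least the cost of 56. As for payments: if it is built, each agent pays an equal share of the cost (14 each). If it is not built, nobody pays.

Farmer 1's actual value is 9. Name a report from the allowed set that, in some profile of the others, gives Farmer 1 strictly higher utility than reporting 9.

Suppose Farmer 2 reports 9, Farmer 3 reports 19 and Farmer 4 reports 19.
Report 9: project built, pays 14, utility 9 - 14 = -5.
Report 4: project not built, utility 0.
So reporting 4 beats truth here (0 > -5).

4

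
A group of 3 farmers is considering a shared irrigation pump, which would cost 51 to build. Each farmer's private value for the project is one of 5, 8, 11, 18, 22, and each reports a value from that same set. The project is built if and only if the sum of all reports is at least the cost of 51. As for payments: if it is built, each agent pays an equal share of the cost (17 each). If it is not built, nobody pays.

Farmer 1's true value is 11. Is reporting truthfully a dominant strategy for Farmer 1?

Consider the case where Farmer 2 reports 18 and Farmer 3 reports 22.
Truthful report 11: project built, pays 17, utility 11 - 17 = -6.
Report 5 instead: project not built, utility 0.
Since 0 > -6, reporting 5 is strictly better here, so truthful reporting is not dominant.

No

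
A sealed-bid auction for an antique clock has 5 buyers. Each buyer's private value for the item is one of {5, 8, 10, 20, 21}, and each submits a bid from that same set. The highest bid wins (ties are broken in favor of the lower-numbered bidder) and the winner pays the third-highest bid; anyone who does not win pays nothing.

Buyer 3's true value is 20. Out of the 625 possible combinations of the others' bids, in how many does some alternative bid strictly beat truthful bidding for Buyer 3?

Others bid (5, 5, 5, 21): truth gives 0; bid 21 gives 15 > 0. Violating.
Others bid (5, 5, 8, 21): truth gives 0; bid 21 gives 12 > 0. Violating.
Others bid (5, 5, 10, 21): truth gives 0; bid 21 gives 10 > 0. Violating.
Others bid (5, 5, 21, 5): truth gives 0; bid 21 gives 15 > 0. Violating.
Others bid (5, 5, 5, 5): truth gives 15; no alternative beats it.
Others bid (5, 5, 5, 8): truth gives 15; no alternative beats it.
(Checking all 625 profiles: 108 have a profitable deviation, 517 do not.)

108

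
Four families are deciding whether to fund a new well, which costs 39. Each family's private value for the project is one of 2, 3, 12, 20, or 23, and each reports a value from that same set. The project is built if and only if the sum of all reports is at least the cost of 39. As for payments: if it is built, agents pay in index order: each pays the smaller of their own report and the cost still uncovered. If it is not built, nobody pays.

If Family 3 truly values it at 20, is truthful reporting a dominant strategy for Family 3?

Consider the case where Family 1 reports 2, Family 2 reports 2 and Family 4 reports 23.
Truthful report 20: project built, pays 20, utility 20 - 20 = 0.
Report 12 instead: project built, pays 12, utility 20 - 12 = 8.
Since 8 > 0, reporting 12 is strictly better here, so truthful reporting is not dominant.

No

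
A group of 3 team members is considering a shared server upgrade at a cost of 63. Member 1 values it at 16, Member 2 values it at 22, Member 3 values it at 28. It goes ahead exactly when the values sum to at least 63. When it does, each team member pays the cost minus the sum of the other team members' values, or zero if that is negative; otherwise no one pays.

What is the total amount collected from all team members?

Total value 66 ≥ cost 63, so it is built.
Member 1: others sum to 50; max(0, 63 - 50) = 13.
Member 2: others sum to 44; max(0, 63 - 44) = 19.
Member 3: others sum to 38; max(0, 63 - 38) = 25.
Total collected = 13 + 19 + 25 = 57.

57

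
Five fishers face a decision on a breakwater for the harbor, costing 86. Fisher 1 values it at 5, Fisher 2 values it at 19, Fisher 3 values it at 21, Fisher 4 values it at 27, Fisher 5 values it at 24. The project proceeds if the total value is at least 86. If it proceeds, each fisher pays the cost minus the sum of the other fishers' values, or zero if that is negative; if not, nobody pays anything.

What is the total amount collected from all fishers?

Total value 96 ≥ cost 86, so it is built.
Fisher 1: others sum to 91; max(0, 86 - 91) = 0.
Fisher 2: others sum to 77; max(0, 86 - 77) = 9.
Fisher 3: others sum to 75; max(0, 86 - 75) = 11.
Fisher 4: others sum to 69; max(0, 86 - 69) = 17.
Fisher 5: others sum to 72; max(0, 86 - 72) = 14.
Total collected = 0 + 9 + 11 + 17 + 14 = 51.

51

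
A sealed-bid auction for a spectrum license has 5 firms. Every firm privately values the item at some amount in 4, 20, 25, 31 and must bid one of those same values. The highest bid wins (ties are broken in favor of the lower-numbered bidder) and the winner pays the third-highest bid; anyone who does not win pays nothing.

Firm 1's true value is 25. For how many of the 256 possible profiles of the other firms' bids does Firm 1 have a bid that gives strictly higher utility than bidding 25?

32

Others bid (4, 4, 4, 31): truth gives 0; bid 31 gives 21 > 0. Violating.
Others bid (4, 4, 20, 31): truth gives 0; bid 31 gives 5 > 0. Violating.
Others bid (4, 4, 31, 4): truth gives 0; bid 31 gives 21 > 0. Violating.
Others bid (4, 4, 31, 20): truth gives 0; bid 31 gives 5 > 0. Violating.
Others bid (4, 4, 4, 4): truth gives 21; no alternative beats it.
Others bid (4, 4, 4, 20): truth gives 21; no alternative beats it.
(Checking all 256 profiles: 32 have a profitable deviation, 224 do not.)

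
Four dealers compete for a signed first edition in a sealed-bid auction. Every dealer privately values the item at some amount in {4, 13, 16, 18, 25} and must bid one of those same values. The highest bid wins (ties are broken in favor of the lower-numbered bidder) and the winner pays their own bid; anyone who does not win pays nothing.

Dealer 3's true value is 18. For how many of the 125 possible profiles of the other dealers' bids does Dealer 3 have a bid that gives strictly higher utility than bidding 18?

Others bid (4, 4, 4): truth gives 0; bid 13 gives 5 > 0. Violating.
Others bid (4, 4, 13): truth gives 0; bid 13 gives 5 > 0. Violating.
Others bid (4, 4, 16): truth gives 0; bid 16 gives 2 > 0. Violating.
Others bid (4, 13, 4): truth gives 0; bid 16 gives 2 > 0. Violating.
Others bid (4, 4, 18): truth gives 0; no alternative beats it.
Others bid (4, 4, 25): truth gives 0; no alternative beats it.
(Checking all 125 profiles: 12 have a profitable deviation, 113 do not.)

12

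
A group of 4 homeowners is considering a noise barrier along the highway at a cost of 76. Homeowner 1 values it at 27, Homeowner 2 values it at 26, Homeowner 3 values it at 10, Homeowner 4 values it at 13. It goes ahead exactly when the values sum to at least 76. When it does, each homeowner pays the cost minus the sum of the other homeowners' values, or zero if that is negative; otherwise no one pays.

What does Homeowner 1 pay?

Total value 76 ≥ cost 76, so the project is built.
The other homeowners' values sum to 49.
Cost minus that sum is 76 - 49 = 27.

27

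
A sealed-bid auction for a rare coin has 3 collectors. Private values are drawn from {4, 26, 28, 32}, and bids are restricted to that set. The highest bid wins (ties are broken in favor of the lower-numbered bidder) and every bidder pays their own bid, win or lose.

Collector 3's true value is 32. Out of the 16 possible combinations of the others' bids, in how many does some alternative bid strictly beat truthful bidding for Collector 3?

Others bid (4, 4): truth gives 0; bid 26 gives 6 > 0. Violating.
Others bid (4, 26): truth gives 0; bid 28 gives 4 > 0. Violating.
Others bid (4, 32): truth gives -32; bid 4 gives -4 > -32. Violating.
Others bid (26, 4): truth gives 0; bid 28 gives 4 > 0. Violating.
Others bid (4, 28): truth gives 0; no alternative beats it.
Others bid (26, 28): truth gives 0; no alternative beats it.
(Checking all 16 profiles: 11 have a profitable deviation, 5 do not.)

11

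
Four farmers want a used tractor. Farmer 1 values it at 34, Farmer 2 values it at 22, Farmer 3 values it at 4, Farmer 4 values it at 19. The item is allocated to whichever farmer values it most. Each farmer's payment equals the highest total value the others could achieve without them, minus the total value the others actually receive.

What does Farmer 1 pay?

Farmer 1 has the highest value and receives the item.
Without Farmer 1, the item would go to the next-highest value, 22, so the others could achieve 22.
With Farmer 1 present and winning, the others receive nothing, so their total is 0.
Payment = 22 - 0 = 22.

22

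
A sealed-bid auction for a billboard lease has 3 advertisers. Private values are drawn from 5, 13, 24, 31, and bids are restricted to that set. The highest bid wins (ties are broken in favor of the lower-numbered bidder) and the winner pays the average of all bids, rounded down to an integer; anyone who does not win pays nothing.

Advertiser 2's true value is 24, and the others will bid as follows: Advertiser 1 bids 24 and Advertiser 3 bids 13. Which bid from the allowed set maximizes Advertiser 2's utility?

Bid 5: loses, pays 0, utility 0.
Bid 13: loses, pays 0, utility 0.
Bid 24: loses, pays 0, utility 0.
Bid 31: wins, pays 22, utility 24 - 22 = 2.
The best choice is 31 with utility 2.

31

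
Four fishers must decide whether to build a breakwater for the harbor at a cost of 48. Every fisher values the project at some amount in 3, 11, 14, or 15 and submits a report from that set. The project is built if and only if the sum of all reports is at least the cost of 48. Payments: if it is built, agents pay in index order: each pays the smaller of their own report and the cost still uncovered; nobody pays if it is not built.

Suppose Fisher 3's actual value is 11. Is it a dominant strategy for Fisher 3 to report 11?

Consider the case where Fisher 1 reports 15, Fisher 2 reports 15 and Fisher 4 reports 15.
Truthful report 11: project built, pays 11, utility 11 - 11 = 0.
Report 3 instead: project built, pays 3, utility 11 - 3 = 8.
Since 8 > 0, reporting 3 is strictly better here, so truthful reporting is not dominant.

No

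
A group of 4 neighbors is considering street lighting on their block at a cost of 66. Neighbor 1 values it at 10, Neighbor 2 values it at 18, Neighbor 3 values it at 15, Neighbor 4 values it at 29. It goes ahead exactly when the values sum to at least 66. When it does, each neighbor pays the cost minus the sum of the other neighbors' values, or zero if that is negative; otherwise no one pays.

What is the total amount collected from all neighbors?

48

Total value 72 ≥ cost 66, so it is built.
Neighbor 1: others sum to 62; max(0, 66 - 62) = 4.
Neighbor 2: others sum to 54; max(0, 66 - 54) = 12.
Neighbor 3: others sum to 57; max(0, 66 - 57) = 9.
Neighbor 4: others sum to 43; max(0, 66 - 43) = 23.
Total collected = 4 + 12 + 9 + 23 = 48.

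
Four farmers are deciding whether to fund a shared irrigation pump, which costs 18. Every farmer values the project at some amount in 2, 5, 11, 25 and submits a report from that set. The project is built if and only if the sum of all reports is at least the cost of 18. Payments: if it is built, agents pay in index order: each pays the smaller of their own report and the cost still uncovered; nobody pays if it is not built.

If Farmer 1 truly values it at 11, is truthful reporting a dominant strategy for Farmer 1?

No

Consider the case where Farmer 2 reports 2, Farmer 3 reports 2 and Farmer 4 reports 11.
Truthful report 11: project built, pays 11, utility 11 - 11 = 0.
Report 5 instead: project built, pays 5, utility 11 - 5 = 6.
Since 6 > 0, reporting 5 is strictly better here, so truthful reporting is not dominant.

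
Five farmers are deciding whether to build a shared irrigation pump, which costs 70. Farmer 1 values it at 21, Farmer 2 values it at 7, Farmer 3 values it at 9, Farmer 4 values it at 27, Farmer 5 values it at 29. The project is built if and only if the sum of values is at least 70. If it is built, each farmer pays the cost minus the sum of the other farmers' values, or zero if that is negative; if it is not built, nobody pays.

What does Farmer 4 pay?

Total value 93 ≥ cost 70, so the project is built.
The other farmers' values sum to 66.
Cost minus that sum is 70 - 66 = 4.

4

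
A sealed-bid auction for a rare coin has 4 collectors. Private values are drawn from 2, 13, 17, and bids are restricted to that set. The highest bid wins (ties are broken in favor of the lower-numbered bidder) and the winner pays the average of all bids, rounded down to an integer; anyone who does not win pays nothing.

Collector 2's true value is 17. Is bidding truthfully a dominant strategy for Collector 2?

No

Consider the case where Collector 1 bids 2, Collector 3 bids 2 and Collector 4 bids 2.
Truthful bid 17: wins, pays 5, utility 17 - 5 = 12.
Bid 13 instead: wins, pays 4, utility 17 - 4 = 13.
Since 13 > 12, bidding 13 is strictly better here, so truthful bidding is not dominant.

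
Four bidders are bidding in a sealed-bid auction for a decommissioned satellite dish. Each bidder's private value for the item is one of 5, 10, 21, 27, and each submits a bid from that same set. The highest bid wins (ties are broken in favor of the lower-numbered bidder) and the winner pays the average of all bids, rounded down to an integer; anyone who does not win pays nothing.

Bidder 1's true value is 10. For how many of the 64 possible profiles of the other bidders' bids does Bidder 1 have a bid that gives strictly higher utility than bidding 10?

Others bid (5, 5, 5): truth gives 4; bid 5 gives 5 > 4. Violating.
Others bid (5, 5, 10): truth gives 3; no alternative beats it.
Others bid (5, 5, 21): truth gives 0; no alternative beats it.
(Checking all 64 profiles: 1 has a profitable deviation, 63 do not.)

1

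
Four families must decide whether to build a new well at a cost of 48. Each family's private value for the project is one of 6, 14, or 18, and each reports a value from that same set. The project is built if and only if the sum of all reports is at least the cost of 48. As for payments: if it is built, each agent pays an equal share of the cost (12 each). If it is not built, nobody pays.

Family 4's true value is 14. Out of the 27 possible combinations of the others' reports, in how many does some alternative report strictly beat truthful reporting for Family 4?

3

Others report (6, 6, 18): truth gives 0; report 18 gives 2 > 0. Violating.
Others report (6, 18, 6): truth gives 0; report 18 gives 2 > 0. Violating.
Others report (18, 6, 6): truth gives 0; report 18 gives 2 > 0. Violating.
Others report (6, 6, 6): truth gives 0; no alternative beats it.
Others report (6, 6, 14): truth gives 0; no alternative beats it.
(Checking all 27 profiles: 3 have a profitable deviation, 24 do not.)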